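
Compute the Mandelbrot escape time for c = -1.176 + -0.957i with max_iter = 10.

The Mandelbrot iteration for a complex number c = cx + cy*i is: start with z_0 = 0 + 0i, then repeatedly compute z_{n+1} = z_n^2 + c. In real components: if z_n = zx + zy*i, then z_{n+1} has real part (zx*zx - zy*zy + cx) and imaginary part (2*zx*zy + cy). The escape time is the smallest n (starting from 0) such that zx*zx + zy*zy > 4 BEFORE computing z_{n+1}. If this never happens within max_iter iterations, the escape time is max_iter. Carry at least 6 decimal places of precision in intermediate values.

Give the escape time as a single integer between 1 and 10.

z_0 = 0 + 0i, c = -1.1760 + -0.9570i
Iter 1: z = -1.1760 + -0.9570i, |z|^2 = 2.2988
Iter 2: z = -0.7089 + 1.2939i, |z|^2 = 2.1766
Iter 3: z = -2.3476 + -2.7914i, |z|^2 = 13.3029
Escaped at iteration 3

Answer: 3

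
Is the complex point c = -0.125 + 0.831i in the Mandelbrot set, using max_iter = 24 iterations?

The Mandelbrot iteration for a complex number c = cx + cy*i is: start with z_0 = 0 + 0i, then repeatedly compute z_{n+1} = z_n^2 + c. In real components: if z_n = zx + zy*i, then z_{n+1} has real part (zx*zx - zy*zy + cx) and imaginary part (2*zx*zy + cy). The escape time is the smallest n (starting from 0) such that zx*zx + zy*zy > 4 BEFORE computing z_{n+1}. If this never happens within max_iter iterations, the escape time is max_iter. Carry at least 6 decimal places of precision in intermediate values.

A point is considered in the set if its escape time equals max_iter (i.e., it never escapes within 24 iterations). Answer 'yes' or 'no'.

z_0 = 0 + 0i, c = -0.1250 + 0.8310i
Iter 1: z = -0.1250 + 0.8310i, |z|^2 = 0.7062
Iter 2: z = -0.7999 + 0.6232i, |z|^2 = 1.0283
Iter 3: z = 0.1265 + -0.1661i, |z|^2 = 0.0436
Iter 4: z = -0.1366 + 0.7890i, |z|^2 = 0.6412
Iter 5: z = -0.7288 + 0.6154i, |z|^2 = 0.9100
Iter 6: z = 0.0274 + -0.0661i, |z|^2 = 0.0051
Iter 7: z = -0.1286 + 0.8274i, |z|^2 = 0.7011
Iter 8: z = -0.7930 + 0.6182i, |z|^2 = 1.0110
Iter 9: z = 0.1217 + -0.1494i, |z|^2 = 0.0371
Iter 10: z = -0.1325 + 0.7946i, |z|^2 = 0.6490
Iter 11: z = -0.7389 + 0.6204i, |z|^2 = 0.9308
Iter 12: z = 0.0360 + -0.0858i, |z|^2 = 0.0087
Iter 13: z = -0.1311 + 0.8248i, |z|^2 = 0.6975
Iter 14: z = -0.7881 + 0.6148i, |z|^2 = 0.9991
Iter 15: z = 0.1182 + -0.1381i, |z|^2 = 0.0330
Iter 16: z = -0.1301 + 0.7984i, |z|^2 = 0.6543
Iter 17: z = -0.7454 + 0.6233i, |z|^2 = 0.9442
Iter 18: z = 0.0422 + -0.0982i, |z|^2 = 0.0114
Iter 19: z = -0.1329 + 0.8227i, |z|^2 = 0.6945
Iter 20: z = -0.7842 + 0.6124i, |z|^2 = 0.9900
Iter 21: z = 0.1149 + -0.1294i, |z|^2 = 0.0300
Iter 22: z = -0.1285 + 0.8012i, |z|^2 = 0.6585
Iter 23: z = -0.7505 + 0.6250i, |z|^2 = 0.9538
Did not escape in 24 iterations → in set

Answer: yes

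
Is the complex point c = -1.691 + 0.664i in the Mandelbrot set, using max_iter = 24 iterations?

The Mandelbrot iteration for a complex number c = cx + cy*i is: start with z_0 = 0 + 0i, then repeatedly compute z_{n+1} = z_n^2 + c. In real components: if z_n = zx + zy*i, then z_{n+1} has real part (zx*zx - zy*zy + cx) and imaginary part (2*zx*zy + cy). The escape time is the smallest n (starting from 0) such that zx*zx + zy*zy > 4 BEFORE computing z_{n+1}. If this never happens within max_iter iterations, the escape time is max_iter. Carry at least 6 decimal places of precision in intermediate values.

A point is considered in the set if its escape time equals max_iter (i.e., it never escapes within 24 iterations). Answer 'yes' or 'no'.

Answer: no

Derivation:
z_0 = 0 + 0i, c = -1.6910 + 0.6640i
Iter 1: z = -1.6910 + 0.6640i, |z|^2 = 3.3004
Iter 2: z = 0.7276 + -1.5816i, |z|^2 = 3.0310
Iter 3: z = -3.6632 + -1.6376i, |z|^2 = 16.1009
Escaped at iteration 3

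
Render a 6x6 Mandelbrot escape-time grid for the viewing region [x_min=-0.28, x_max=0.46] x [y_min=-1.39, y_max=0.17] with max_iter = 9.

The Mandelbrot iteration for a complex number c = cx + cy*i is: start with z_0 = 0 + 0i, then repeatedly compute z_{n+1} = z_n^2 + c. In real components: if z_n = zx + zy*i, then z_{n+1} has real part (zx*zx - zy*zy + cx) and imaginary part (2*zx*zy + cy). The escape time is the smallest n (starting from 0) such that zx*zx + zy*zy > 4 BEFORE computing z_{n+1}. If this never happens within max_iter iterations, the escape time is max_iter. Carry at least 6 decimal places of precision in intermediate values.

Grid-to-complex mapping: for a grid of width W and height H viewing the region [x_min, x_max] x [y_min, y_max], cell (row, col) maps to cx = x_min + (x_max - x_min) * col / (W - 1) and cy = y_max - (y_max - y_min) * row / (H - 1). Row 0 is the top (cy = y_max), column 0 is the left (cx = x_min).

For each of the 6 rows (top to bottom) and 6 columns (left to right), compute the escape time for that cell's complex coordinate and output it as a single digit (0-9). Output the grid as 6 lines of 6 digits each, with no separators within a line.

Answer: 999996
999996
999996
999654
574432
222222

Derivation:
(row=0, col=0): c = -0.2800 + 0.1700i → escape time 9
(row=0, col=1): c = -0.1320 + 0.1700i → escape time 9
(row=0, col=2): c = 0.0160 + 0.1700i → escape time 9
(row=0, col=3): c = 0.1640 + 0.1700i → escape time 9
(row=0, col=4): c = 0.3120 + 0.1700i → escape time 9
(row=0, col=5): c = 0.4600 + 0.1700i → escape time 6
(row=1, col=0): c = -0.2800 + -0.1420i → escape time 9
(row=1, col=1): c = -0.1320 + -0.1420i → escape time 9
(row=1, col=2): c = 0.0160 + -0.1420i → escape time 9
(row=1, col=3): c = 0.1640 + -0.1420i → escape time 9
(row=1, col=4): c = 0.3120 + -0.1420i → escape time 9
(row=1, col=5): c = 0.4600 + -0.1420i → escape time 6
(row=2, col=0): c = -0.2800 + -0.4540i → escape time 9
(row=2, col=1): c = -0.1320 + -0.4540i → escape time 9
(row=2, col=2): c = 0.0160 + -0.4540i → escape time 9
(row=2, col=3): c = 0.1640 + -0.4540i → escape time 9
(row=2, col=4): c = 0.3120 + -0.4540i → escape time 9
(row=2, col=5): c = 0.4600 + -0.4540i → escape time 6
(row=3, col=0): c = -0.2800 + -0.7660i → escape time 9
(row=3, col=1): c = -0.1320 + -0.7660i → escape time 9
(row=3, col=2): c = 0.0160 + -0.7660i → escape time 9
(row=3, col=3): c = 0.1640 + -0.7660i → escape time 6
(row=3, col=4): c = 0.3120 + -0.7660i → escape time 5
(row=3, col=5): c = 0.4600 + -0.7660i → escape time 4
(row=4, col=0): c = -0.2800 + -1.0780i → escape time 5
(row=4, col=1): c = -0.1320 + -1.0780i → escape time 7
(row=4, col=2): c = 0.0160 + -1.0780i → escape time 4
(row=4, col=3): c = 0.1640 + -1.0780i → escape time 4
(row=4, col=4): c = 0.3120 + -1.0780i → escape time 3
(row=4, col=5): c = 0.4600 + -1.0780i → escape time 2
(row=5, col=0): c = -0.2800 + -1.3900i → escape time 2
(row=5, col=1): c = -0.1320 + -1.3900i → escape time 2
(row=5, col=2): c = 0.0160 + -1.3900i → escape time 2
(row=5, col=3): c = 0.1640 + -1.3900i → escape time 2
(row=5, col=4): c = 0.3120 + -1.3900i → escape time 2
(row=5, col=5): c = 0.4600 + -1.3900i → escape time 2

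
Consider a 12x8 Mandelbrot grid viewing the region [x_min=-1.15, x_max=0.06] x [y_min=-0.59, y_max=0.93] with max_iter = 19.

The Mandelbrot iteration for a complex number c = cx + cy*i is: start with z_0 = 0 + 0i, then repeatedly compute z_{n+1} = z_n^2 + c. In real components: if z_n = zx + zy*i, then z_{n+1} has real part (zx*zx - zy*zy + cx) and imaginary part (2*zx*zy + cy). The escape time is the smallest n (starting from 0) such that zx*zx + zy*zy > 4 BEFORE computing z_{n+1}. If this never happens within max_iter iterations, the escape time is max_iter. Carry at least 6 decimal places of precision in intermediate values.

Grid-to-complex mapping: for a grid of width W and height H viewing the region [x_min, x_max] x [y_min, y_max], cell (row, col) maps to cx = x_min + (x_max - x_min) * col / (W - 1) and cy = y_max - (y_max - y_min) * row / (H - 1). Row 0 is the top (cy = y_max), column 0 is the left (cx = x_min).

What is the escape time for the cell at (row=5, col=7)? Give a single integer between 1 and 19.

z_0 = 0 + 0i, c = -0.3800 + -0.1557i
Iter 1: z = -0.3800 + -0.1557i, |z|^2 = 0.1686
Iter 2: z = -0.2598 + -0.0374i, |z|^2 = 0.0689
Iter 3: z = -0.3139 + -0.1363i, |z|^2 = 0.1171
Iter 4: z = -0.3001 + -0.0702i, |z|^2 = 0.0950
Iter 5: z = -0.2949 + -0.1136i, |z|^2 = 0.0999
Iter 6: z = -0.3059 + -0.0887i, |z|^2 = 0.1015
Iter 7: z = -0.2943 + -0.1014i, |z|^2 = 0.0969
Iter 8: z = -0.3037 + -0.0960i, |z|^2 = 0.1015
Iter 9: z = -0.2970 + -0.0974i, |z|^2 = 0.0977
Iter 10: z = -0.3013 + -0.0979i, |z|^2 = 0.1003
Iter 11: z = -0.2988 + -0.0967i, |z|^2 = 0.0986
Iter 12: z = -0.3001 + -0.0979i, |z|^2 = 0.0996
Iter 13: z = -0.2995 + -0.0970i, |z|^2 = 0.0991
Iter 14: z = -0.2997 + -0.0976i, |z|^2 = 0.0993
Iter 15: z = -0.2997 + -0.0972i, |z|^2 = 0.0993
Iter 16: z = -0.2996 + -0.0974i, |z|^2 = 0.0993
Iter 17: z = -0.2997 + -0.0973i, |z|^2 = 0.0993
Iter 18: z = -0.2996 + -0.0974i, |z|^2 = 0.0993

Answer: 19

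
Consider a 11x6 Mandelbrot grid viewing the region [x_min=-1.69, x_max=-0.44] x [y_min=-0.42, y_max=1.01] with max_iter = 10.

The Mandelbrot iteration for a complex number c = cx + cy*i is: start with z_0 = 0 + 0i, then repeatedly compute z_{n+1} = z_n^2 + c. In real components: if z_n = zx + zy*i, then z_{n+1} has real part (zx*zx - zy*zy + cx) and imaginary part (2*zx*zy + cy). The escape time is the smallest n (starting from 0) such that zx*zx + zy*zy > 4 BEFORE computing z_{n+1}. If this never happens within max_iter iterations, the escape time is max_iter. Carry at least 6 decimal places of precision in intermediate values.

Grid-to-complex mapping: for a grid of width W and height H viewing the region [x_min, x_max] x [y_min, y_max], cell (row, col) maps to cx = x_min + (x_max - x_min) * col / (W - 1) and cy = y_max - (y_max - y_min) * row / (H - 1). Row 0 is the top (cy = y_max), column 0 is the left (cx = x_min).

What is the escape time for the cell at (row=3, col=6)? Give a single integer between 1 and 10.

z_0 = 0 + 0i, c = -0.9400 + 0.1520i
Iter 1: z = -0.9400 + 0.1520i, |z|^2 = 0.9067
Iter 2: z = -0.0795 + -0.1338i, |z|^2 = 0.0242
Iter 3: z = -0.9516 + 0.1733i, |z|^2 = 0.9355
Iter 4: z = -0.0645 + -0.1778i, |z|^2 = 0.0358
Iter 5: z = -0.9674 + 0.1749i, |z|^2 = 0.9665
Iter 6: z = -0.0347 + -0.1865i, |z|^2 = 0.0360
Iter 7: z = -0.9736 + 0.1649i, |z|^2 = 0.9751
Iter 8: z = -0.0194 + -0.1692i, |z|^2 = 0.0290
Iter 9: z = -0.9682 + 0.1585i, |z|^2 = 0.9626

Answer: 10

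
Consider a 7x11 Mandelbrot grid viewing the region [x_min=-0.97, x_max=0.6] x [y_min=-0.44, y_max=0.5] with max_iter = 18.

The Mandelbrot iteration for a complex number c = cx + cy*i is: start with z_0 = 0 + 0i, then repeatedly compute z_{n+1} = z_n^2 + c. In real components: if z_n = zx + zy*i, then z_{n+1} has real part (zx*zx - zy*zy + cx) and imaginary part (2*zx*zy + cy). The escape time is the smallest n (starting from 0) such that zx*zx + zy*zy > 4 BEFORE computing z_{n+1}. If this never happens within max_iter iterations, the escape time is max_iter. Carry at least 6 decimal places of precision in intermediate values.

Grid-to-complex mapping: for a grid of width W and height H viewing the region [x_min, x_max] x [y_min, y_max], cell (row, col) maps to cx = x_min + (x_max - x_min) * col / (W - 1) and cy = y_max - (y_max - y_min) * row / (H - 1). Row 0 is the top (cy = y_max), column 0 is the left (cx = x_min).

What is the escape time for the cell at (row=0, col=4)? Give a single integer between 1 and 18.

Answer: 18

Derivation:
z_0 = 0 + 0i, c = 0.0767 + 0.5000i
Iter 1: z = 0.0767 + 0.5000i, |z|^2 = 0.2559
Iter 2: z = -0.1675 + 0.5767i, |z|^2 = 0.3606
Iter 3: z = -0.2278 + 0.3069i, |z|^2 = 0.1461
Iter 4: z = 0.0344 + 0.3602i, |z|^2 = 0.1309
Iter 5: z = -0.0519 + 0.5248i, |z|^2 = 0.2781
Iter 6: z = -0.1960 + 0.4456i, |z|^2 = 0.2370
Iter 7: z = -0.0834 + 0.3253i, |z|^2 = 0.1128
Iter 8: z = -0.0222 + 0.4457i, |z|^2 = 0.1992
Iter 9: z = -0.1215 + 0.4802i, |z|^2 = 0.2454
Iter 10: z = -0.1392 + 0.3833i, |z|^2 = 0.1663
Iter 11: z = -0.0509 + 0.3933i, |z|^2 = 0.1573
Iter 12: z = -0.0754 + 0.4600i, |z|^2 = 0.2173
Iter 13: z = -0.1292 + 0.4306i, |z|^2 = 0.2021
Iter 14: z = -0.0921 + 0.3887i, |z|^2 = 0.1596
Iter 15: z = -0.0660 + 0.4284i, |z|^2 = 0.1879
Iter 16: z = -0.1025 + 0.4435i, |z|^2 = 0.2072
Iter 17: z = -0.1095 + 0.4091i, |z|^2 = 0.1793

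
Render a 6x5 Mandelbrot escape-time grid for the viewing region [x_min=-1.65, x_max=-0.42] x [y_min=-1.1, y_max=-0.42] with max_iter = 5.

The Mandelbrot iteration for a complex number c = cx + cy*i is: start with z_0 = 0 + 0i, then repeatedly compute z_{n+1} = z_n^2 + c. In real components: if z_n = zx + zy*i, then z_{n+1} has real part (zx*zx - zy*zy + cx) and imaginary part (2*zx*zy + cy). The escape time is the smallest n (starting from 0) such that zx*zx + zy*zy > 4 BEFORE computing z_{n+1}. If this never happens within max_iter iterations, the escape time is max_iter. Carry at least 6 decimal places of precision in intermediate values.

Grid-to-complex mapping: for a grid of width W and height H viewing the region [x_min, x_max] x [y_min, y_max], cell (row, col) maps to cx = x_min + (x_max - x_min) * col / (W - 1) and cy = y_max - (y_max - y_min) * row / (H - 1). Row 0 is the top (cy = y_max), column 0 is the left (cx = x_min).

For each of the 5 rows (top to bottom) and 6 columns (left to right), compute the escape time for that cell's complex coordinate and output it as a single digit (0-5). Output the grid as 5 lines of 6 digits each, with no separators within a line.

Answer: 345555
334555
333445
233345
223334

Derivation:
(row=0, col=0): c = -1.6500 + -0.4200i → escape time 3
(row=0, col=1): c = -1.4040 + -0.4200i → escape time 4
(row=0, col=2): c = -1.1580 + -0.4200i → escape time 5
(row=0, col=3): c = -0.9120 + -0.4200i → escape time 5
(row=0, col=4): c = -0.6660 + -0.4200i → escape time 5
(row=0, col=5): c = -0.4200 + -0.4200i → escape time 5
(row=1, col=0): c = -1.6500 + -0.5900i → escape time 3
(row=1, col=1): c = -1.4040 + -0.5900i → escape time 3
(row=1, col=2): c = -1.1580 + -0.5900i → escape time 4
(row=1, col=3): c = -0.9120 + -0.5900i → escape time 5
(row=1, col=4): c = -0.6660 + -0.5900i → escape time 5
(row=1, col=5): c = -0.4200 + -0.5900i → escape time 5
(row=2, col=0): c = -1.6500 + -0.7600i → escape time 3
(row=2, col=1): c = -1.4040 + -0.7600i → escape time 3
(row=2, col=2): c = -1.1580 + -0.7600i → escape time 3
(row=2, col=3): c = -0.9120 + -0.7600i → escape time 4
(row=2, col=4): c = -0.6660 + -0.7600i → escape time 4
(row=2, col=5): c = -0.4200 + -0.7600i → escape time 5
(row=3, col=0): c = -1.6500 + -0.9300i → escape time 2
(row=3, col=1): c = -1.4040 + -0.9300i → escape time 3
(row=3, col=2): c = -1.1580 + -0.9300i → escape time 3
(row=3, col=3): c = -0.9120 + -0.9300i → escape time 3
(row=3, col=4): c = -0.6660 + -0.9300i → escape time 4
(row=3, col=5): c = -0.4200 + -0.9300i → escape time 5
(row=4, col=0): c = -1.6500 + -1.1000i → escape time 2
(row=4, col=1): c = -1.4040 + -1.1000i → escape time 2
(row=4, col=2): c = -1.1580 + -1.1000i → escape time 3
(row=4, col=3): c = -0.9120 + -1.1000i → escape time 3
(row=4, col=4): c = -0.6660 + -1.1000i → escape time 3
(row=4, col=5): c = -0.4200 + -1.1000i → escape time 4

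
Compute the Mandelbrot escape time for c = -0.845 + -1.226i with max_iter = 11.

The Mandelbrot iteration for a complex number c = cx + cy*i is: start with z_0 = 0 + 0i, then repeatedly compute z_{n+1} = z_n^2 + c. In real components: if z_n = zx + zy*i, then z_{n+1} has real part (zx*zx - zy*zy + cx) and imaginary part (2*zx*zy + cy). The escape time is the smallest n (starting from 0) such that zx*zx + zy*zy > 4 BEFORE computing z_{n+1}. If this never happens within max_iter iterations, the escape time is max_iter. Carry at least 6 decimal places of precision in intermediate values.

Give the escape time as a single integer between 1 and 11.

Answer: 3

Derivation:
z_0 = 0 + 0i, c = -0.8450 + -1.2260i
Iter 1: z = -0.8450 + -1.2260i, |z|^2 = 2.2171
Iter 2: z = -1.6341 + 0.8459i, |z|^2 = 3.3857
Iter 3: z = 1.1095 + -3.9906i, |z|^2 = 17.1560
Escaped at iteration 3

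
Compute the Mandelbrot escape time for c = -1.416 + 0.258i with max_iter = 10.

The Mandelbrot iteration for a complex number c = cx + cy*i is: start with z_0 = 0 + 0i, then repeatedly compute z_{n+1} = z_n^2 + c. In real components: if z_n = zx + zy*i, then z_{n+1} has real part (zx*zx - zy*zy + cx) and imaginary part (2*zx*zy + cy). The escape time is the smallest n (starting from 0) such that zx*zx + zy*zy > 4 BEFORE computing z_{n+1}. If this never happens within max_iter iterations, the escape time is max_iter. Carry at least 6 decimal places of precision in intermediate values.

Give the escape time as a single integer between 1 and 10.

z_0 = 0 + 0i, c = -1.4160 + 0.2580i
Iter 1: z = -1.4160 + 0.2580i, |z|^2 = 2.0716
Iter 2: z = 0.5225 + -0.4727i, |z|^2 = 0.4964
Iter 3: z = -1.3664 + -0.2359i, |z|^2 = 1.9227
Iter 4: z = 0.3954 + 0.9027i, |z|^2 = 0.9712
Iter 5: z = -2.0746 + 0.9719i, |z|^2 = 5.2483
Escaped at iteration 5

Answer: 5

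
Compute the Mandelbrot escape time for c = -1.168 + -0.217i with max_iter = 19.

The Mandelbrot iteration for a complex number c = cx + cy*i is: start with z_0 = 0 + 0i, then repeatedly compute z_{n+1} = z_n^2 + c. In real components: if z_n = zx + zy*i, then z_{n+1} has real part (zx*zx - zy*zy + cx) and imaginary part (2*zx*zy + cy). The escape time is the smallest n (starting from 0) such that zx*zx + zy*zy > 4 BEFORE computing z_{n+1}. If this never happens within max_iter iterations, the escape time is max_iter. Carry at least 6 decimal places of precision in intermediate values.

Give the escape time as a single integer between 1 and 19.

z_0 = 0 + 0i, c = -1.1680 + -0.2170i
Iter 1: z = -1.1680 + -0.2170i, |z|^2 = 1.4113
Iter 2: z = 0.1491 + 0.2899i, |z|^2 = 0.1063
Iter 3: z = -1.2298 + -0.1305i, |z|^2 = 1.5295
Iter 4: z = 0.3274 + 0.1040i, |z|^2 = 0.1180
Iter 5: z = -1.0716 + -0.1489i, |z|^2 = 1.1706
Iter 6: z = -0.0417 + 0.1021i, |z|^2 = 0.0122
Iter 7: z = -1.1767 + -0.2255i, |z|^2 = 1.4354
Iter 8: z = 0.1657 + 0.3137i, |z|^2 = 0.1259
Iter 9: z = -1.2390 + -0.1130i, |z|^2 = 1.5478
Iter 10: z = 0.3543 + 0.0631i, |z|^2 = 0.1295
Iter 11: z = -1.0465 + -0.1723i, |z|^2 = 1.1248
Iter 12: z = -0.1026 + 0.1436i, |z|^2 = 0.0312
Iter 13: z = -1.1781 + -0.2465i, |z|^2 = 1.4487
Iter 14: z = 0.1592 + 0.3637i, |z|^2 = 0.1577
Iter 15: z = -1.2750 + -0.1012i, |z|^2 = 1.6358
Iter 16: z = 0.4473 + 0.0410i, |z|^2 = 0.2018
Iter 17: z = -0.9696 + -0.1803i, |z|^2 = 0.9726
Iter 18: z = -0.2604 + 0.1326i, |z|^2 = 0.0854

Answer: 19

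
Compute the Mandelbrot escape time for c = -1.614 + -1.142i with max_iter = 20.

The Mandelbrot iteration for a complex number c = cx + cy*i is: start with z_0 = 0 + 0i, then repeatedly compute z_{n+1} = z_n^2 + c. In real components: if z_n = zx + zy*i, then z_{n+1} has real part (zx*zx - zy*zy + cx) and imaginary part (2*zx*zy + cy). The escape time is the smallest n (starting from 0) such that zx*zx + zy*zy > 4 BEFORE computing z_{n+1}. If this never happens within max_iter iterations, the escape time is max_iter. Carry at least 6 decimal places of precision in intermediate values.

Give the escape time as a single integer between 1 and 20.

z_0 = 0 + 0i, c = -1.6140 + -1.1420i
Iter 1: z = -1.6140 + -1.1420i, |z|^2 = 3.9092
Iter 2: z = -0.3132 + 2.5444i, |z|^2 = 6.5719
Escaped at iteration 2

Answer: 2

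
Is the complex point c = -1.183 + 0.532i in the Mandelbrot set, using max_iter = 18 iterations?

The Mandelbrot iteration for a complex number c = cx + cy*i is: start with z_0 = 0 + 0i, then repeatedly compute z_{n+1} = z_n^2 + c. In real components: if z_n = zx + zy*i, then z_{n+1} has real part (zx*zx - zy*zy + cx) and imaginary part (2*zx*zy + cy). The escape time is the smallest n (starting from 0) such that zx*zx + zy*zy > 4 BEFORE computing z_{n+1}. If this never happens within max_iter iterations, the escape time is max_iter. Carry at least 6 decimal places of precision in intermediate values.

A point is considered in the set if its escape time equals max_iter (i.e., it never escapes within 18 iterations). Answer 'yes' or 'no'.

z_0 = 0 + 0i, c = -1.1830 + 0.5320i
Iter 1: z = -1.1830 + 0.5320i, |z|^2 = 1.6825
Iter 2: z = -0.0665 + -0.7267i, |z|^2 = 0.5325
Iter 3: z = -1.7067 + 0.6287i, |z|^2 = 3.3080
Iter 4: z = 1.3345 + -1.6140i, |z|^2 = 4.3859
Escaped at iteration 4

Answer: no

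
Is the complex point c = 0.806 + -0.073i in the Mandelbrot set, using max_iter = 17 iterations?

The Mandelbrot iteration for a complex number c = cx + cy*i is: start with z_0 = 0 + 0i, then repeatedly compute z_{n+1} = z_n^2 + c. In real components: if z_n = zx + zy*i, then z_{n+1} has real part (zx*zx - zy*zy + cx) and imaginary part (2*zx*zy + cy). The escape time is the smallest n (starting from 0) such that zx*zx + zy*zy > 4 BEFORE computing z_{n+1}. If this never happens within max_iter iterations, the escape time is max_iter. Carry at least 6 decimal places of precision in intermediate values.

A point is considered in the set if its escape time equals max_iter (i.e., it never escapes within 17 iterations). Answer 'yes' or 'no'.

Answer: no

Derivation:
z_0 = 0 + 0i, c = 0.8060 + -0.0730i
Iter 1: z = 0.8060 + -0.0730i, |z|^2 = 0.6550
Iter 2: z = 1.4503 + -0.1907i, |z|^2 = 2.1397
Iter 3: z = 2.8730 + -0.6261i, |z|^2 = 8.6463
Escaped at iteration 3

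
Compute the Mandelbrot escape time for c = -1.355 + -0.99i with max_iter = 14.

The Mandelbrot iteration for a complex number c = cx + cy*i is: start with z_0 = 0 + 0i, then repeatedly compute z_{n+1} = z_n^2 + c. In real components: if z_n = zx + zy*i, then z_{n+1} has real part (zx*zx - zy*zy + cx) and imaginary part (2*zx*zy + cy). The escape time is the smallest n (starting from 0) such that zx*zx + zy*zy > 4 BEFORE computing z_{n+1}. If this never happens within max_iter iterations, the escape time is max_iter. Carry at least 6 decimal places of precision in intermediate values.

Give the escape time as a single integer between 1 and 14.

Answer: 3

Derivation:
z_0 = 0 + 0i, c = -1.3550 + -0.9900i
Iter 1: z = -1.3550 + -0.9900i, |z|^2 = 2.8161
Iter 2: z = -0.4991 + 1.6929i, |z|^2 = 3.1150
Iter 3: z = -3.9718 + -2.6798i, |z|^2 = 22.9566
Escaped at iteration 3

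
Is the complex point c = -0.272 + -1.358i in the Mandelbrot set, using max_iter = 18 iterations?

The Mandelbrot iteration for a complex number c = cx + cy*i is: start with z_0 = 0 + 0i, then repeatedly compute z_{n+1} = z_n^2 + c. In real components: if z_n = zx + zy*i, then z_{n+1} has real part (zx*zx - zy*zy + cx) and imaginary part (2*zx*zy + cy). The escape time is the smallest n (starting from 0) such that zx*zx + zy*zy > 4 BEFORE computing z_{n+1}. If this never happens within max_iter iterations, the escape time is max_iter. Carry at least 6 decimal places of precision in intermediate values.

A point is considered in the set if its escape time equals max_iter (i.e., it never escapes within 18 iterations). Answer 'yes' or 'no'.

z_0 = 0 + 0i, c = -0.2720 + -1.3580i
Iter 1: z = -0.2720 + -1.3580i, |z|^2 = 1.9181
Iter 2: z = -2.0422 + -0.6192i, |z|^2 = 4.5540
Escaped at iteration 2

Answer: no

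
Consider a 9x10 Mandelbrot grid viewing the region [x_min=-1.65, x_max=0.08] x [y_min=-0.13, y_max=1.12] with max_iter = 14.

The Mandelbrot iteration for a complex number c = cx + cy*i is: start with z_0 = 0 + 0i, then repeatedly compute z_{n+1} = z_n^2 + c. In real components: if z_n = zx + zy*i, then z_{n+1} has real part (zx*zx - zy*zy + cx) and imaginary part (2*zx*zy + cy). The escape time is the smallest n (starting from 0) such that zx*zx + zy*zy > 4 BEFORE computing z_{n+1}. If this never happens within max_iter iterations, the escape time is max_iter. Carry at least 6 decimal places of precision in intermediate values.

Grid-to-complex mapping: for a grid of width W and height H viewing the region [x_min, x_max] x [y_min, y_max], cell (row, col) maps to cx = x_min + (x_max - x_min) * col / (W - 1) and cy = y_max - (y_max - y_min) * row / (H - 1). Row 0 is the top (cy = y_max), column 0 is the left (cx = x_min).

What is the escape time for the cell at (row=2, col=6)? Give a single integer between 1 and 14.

z_0 = 0 + 0i, c = -0.3525 + 0.8422i
Iter 1: z = -0.3525 + 0.8422i, |z|^2 = 0.8336
Iter 2: z = -0.9376 + 0.2485i, |z|^2 = 0.9408
Iter 3: z = 0.4648 + 0.3763i, |z|^2 = 0.3577
Iter 4: z = -0.2781 + 1.1921i, |z|^2 = 1.4984
Iter 5: z = -1.6962 + 0.1793i, |z|^2 = 2.9094
Iter 6: z = 2.4926 + 0.2340i, |z|^2 = 6.2677
Escaped at iteration 6

Answer: 6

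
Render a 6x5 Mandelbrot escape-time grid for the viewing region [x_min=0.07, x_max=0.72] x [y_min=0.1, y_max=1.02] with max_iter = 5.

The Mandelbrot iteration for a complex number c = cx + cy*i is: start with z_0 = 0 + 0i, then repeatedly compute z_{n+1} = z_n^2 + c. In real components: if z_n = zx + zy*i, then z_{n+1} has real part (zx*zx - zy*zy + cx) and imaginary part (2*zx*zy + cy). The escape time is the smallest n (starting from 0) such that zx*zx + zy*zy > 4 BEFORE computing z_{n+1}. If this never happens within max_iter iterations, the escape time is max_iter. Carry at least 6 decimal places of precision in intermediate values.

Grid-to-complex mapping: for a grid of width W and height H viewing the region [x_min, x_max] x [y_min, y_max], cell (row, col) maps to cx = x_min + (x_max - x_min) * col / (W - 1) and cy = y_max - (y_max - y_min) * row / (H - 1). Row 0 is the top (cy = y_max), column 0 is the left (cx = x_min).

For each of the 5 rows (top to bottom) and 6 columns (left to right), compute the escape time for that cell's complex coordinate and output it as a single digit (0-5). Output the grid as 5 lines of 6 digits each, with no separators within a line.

(row=0, col=0): c = 0.0700 + 1.0200i → escape time 4
(row=0, col=1): c = 0.2000 + 1.0200i → escape time 4
(row=0, col=2): c = 0.3300 + 1.0200i → escape time 3
(row=0, col=3): c = 0.4600 + 1.0200i → escape time 3
(row=0, col=4): c = 0.5900 + 1.0200i → escape time 2
(row=0, col=5): c = 0.7200 + 1.0200i → escape time 2
(row=1, col=0): c = 0.0700 + 0.7900i → escape time 5
(row=1, col=1): c = 0.2000 + 0.7900i → escape time 5
(row=1, col=2): c = 0.3300 + 0.7900i → escape time 4
(row=1, col=3): c = 0.4600 + 0.7900i → escape time 3
(row=1, col=4): c = 0.5900 + 0.7900i → escape time 3
(row=1, col=5): c = 0.7200 + 0.7900i → escape time 2
(row=2, col=0): c = 0.0700 + 0.5600i → escape time 5
(row=2, col=1): c = 0.2000 + 0.5600i → escape time 5
(row=2, col=2): c = 0.3300 + 0.5600i → escape time 5
(row=2, col=3): c = 0.4600 + 0.5600i → escape time 5
(row=2, col=4): c = 0.5900 + 0.5600i → escape time 3
(row=2, col=5): c = 0.7200 + 0.5600i → escape time 3
(row=3, col=0): c = 0.0700 + 0.3300i → escape time 5
(row=3, col=1): c = 0.2000 + 0.3300i → escape time 5
(row=3, col=2): c = 0.3300 + 0.3300i → escape time 5
(row=3, col=3): c = 0.4600 + 0.3300i → escape time 5
(row=3, col=4): c = 0.5900 + 0.3300i → escape time 4
(row=3, col=5): c = 0.7200 + 0.3300i → escape time 3
(row=4, col=0): c = 0.0700 + 0.1000i → escape time 5
(row=4, col=1): c = 0.2000 + 0.1000i → escape time 5
(row=4, col=2): c = 0.3300 + 0.1000i → escape time 5
(row=4, col=3): c = 0.4600 + 0.1000i → escape time 5
(row=4, col=4): c = 0.5900 + 0.1000i → escape time 4
(row=4, col=5): c = 0.7200 + 0.1000i → escape time 3

Answer: 443322
554332
555533
555543
555543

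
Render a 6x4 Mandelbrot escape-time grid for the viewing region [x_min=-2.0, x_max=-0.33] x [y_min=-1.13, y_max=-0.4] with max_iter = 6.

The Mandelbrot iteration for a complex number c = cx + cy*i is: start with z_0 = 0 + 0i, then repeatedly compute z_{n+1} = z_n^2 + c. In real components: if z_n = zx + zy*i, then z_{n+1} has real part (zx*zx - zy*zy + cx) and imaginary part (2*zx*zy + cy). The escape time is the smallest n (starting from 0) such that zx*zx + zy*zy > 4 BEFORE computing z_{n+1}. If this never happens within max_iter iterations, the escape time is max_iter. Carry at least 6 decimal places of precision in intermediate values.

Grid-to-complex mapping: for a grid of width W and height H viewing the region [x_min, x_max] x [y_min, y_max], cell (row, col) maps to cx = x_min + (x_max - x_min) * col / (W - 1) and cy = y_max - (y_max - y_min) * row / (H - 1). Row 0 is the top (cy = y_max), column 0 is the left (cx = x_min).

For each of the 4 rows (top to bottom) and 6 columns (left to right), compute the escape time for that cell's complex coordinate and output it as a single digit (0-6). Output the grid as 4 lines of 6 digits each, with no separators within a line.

Answer: 136666
133466
123346
112334

Derivation:
(row=0, col=0): c = -2.0000 + -0.4000i → escape time 1
(row=0, col=1): c = -1.6660 + -0.4000i → escape time 3
(row=0, col=2): c = -1.3320 + -0.4000i → escape time 6
(row=0, col=3): c = -0.9980 + -0.4000i → escape time 6
(row=0, col=4): c = -0.6640 + -0.4000i → escape time 6
(row=0, col=5): c = -0.3300 + -0.4000i → escape time 6
(row=1, col=0): c = -2.0000 + -0.6433i → escape time 1
(row=1, col=1): c = -1.6660 + -0.6433i → escape time 3
(row=1, col=2): c = -1.3320 + -0.6433i → escape time 3
(row=1, col=3): c = -0.9980 + -0.6433i → escape time 4
(row=1, col=4): c = -0.6640 + -0.6433i → escape time 6
(row=1, col=5): c = -0.3300 + -0.6433i → escape time 6
(row=2, col=0): c = -2.0000 + -0.8867i → escape time 1
(row=2, col=1): c = -1.6660 + -0.8867i → escape time 2
(row=2, col=2): c = -1.3320 + -0.8867i → escape time 3
(row=2, col=3): c = -0.9980 + -0.8867i → escape time 3
(row=2, col=4): c = -0.6640 + -0.8867i → escape time 4
(row=2, col=5): c = -0.3300 + -0.8867i → escape time 6
(row=3, col=0): c = -2.0000 + -1.1300i → escape time 1
(row=3, col=1): c = -1.6660 + -1.1300i → escape time 1
(row=3, col=2): c = -1.3320 + -1.1300i → escape time 2
(row=3, col=3): c = -0.9980 + -1.1300i → escape time 3
(row=3, col=4): c = -0.6640 + -1.1300i → escape time 3
(row=3, col=5): c = -0.3300 + -1.1300i → escape time 4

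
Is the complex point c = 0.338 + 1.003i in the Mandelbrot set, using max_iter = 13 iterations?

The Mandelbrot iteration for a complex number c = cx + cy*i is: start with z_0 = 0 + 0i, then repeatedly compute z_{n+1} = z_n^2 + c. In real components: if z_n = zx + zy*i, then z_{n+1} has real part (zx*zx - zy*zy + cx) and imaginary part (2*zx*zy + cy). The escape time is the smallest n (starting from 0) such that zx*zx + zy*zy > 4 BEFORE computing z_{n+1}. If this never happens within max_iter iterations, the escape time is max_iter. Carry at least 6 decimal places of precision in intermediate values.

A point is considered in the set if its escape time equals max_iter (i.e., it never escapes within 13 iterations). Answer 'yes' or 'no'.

z_0 = 0 + 0i, c = 0.3380 + 1.0030i
Iter 1: z = 0.3380 + 1.0030i, |z|^2 = 1.1203
Iter 2: z = -0.5538 + 1.6810i, |z|^2 = 3.1325
Iter 3: z = -2.1812 + -0.8588i, |z|^2 = 5.4951
Escaped at iteration 3

Answer: no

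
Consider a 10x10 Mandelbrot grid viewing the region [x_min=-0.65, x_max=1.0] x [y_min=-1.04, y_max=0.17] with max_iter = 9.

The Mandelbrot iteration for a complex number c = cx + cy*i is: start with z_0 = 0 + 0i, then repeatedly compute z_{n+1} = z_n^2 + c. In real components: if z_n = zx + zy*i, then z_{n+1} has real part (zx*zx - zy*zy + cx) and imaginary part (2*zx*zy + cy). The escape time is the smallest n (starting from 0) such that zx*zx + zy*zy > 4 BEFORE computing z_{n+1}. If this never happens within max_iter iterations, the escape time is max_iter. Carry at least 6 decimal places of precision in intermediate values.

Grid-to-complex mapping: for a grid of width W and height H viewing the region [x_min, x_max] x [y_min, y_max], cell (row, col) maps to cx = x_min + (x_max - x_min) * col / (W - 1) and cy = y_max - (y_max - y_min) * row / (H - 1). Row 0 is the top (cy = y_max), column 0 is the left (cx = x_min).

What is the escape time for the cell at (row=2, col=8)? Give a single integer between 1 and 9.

Answer: 3

Derivation:
z_0 = 0 + 0i, c = 0.8167 + -0.0989i
Iter 1: z = 0.8167 + -0.0989i, |z|^2 = 0.6767
Iter 2: z = 1.4738 + -0.2604i, |z|^2 = 2.2400
Iter 3: z = 2.9210 + -0.8665i, |z|^2 = 9.2832
Escaped at iteration 3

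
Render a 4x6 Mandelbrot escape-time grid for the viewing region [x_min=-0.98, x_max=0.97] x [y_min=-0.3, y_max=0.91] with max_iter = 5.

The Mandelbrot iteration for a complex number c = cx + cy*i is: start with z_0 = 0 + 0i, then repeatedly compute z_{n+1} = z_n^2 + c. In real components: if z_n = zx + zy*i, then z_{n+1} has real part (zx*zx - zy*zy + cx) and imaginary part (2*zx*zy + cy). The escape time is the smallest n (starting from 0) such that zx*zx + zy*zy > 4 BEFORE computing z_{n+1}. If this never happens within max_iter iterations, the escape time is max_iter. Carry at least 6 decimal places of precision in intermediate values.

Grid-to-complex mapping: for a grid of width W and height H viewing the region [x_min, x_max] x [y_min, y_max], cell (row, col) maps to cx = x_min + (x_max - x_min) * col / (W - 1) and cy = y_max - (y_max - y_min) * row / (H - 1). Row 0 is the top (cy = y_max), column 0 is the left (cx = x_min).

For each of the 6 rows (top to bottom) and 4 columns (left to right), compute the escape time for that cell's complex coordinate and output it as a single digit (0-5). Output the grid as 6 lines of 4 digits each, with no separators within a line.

Answer: 3542
4552
5552
5553
5553
5552

Derivation:
(row=0, col=0): c = -0.9800 + 0.9100i → escape time 3
(row=0, col=1): c = -0.3300 + 0.9100i → escape time 5
(row=0, col=2): c = 0.3200 + 0.9100i → escape time 4
(row=0, col=3): c = 0.9700 + 0.9100i → escape time 2
(row=1, col=0): c = -0.9800 + 0.6680i → escape time 4
(row=1, col=1): c = -0.3300 + 0.6680i → escape time 5
(row=1, col=2): c = 0.3200 + 0.6680i → escape time 5
(row=1, col=3): c = 0.9700 + 0.6680i → escape time 2
(row=2, col=0): c = -0.9800 + 0.4260i → escape time 5
(row=2, col=1): c = -0.3300 + 0.4260i → escape time 5
(row=2, col=2): c = 0.3200 + 0.4260i → escape time 5
(row=2, col=3): c = 0.9700 + 0.4260i → escape time 2
(row=3, col=0): c = -0.9800 + 0.1840i → escape time 5
(row=3, col=1): c = -0.3300 + 0.1840i → escape time 5
(row=3, col=2): c = 0.3200 + 0.1840i → escape time 5
(row=3, col=3): c = 0.9700 + 0.1840i → escape time 3
(row=4, col=0): c = -0.9800 + -0.0580i → escape time 5
(row=4, col=1): c = -0.3300 + -0.0580i → escape time 5
(row=4, col=2): c = 0.3200 + -0.0580i → escape time 5
(row=4, col=3): c = 0.9700 + -0.0580i → escape time 3
(row=5, col=0): c = -0.9800 + -0.3000i → escape time 5
(row=5, col=1): c = -0.3300 + -0.3000i → escape time 5
(row=5, col=2): c = 0.3200 + -0.3000i → escape time 5
(row=5, col=3): c = 0.9700 + -0.3000i → escape time 2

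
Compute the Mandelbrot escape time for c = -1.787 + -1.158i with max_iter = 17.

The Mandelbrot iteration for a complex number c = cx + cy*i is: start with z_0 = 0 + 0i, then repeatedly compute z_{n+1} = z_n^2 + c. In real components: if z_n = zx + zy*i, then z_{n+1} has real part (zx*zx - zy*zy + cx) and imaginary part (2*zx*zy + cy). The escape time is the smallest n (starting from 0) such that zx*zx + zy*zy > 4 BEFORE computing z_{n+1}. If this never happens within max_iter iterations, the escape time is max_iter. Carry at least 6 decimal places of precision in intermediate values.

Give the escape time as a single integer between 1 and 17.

z_0 = 0 + 0i, c = -1.7870 + -1.1580i
Iter 1: z = -1.7870 + -1.1580i, |z|^2 = 4.5343
Escaped at iteration 1

Answer: 1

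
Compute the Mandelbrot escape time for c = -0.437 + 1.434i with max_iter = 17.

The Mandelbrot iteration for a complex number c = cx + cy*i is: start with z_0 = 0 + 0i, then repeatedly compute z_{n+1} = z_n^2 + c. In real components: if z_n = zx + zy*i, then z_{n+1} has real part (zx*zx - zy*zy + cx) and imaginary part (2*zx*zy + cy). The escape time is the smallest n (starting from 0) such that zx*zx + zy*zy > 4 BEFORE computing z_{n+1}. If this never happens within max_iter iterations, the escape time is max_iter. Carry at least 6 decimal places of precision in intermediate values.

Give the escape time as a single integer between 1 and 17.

z_0 = 0 + 0i, c = -0.4370 + 1.4340i
Iter 1: z = -0.4370 + 1.4340i, |z|^2 = 2.2473
Iter 2: z = -2.3024 + 0.1807i, |z|^2 = 5.3336
Escaped at iteration 2

Answer: 2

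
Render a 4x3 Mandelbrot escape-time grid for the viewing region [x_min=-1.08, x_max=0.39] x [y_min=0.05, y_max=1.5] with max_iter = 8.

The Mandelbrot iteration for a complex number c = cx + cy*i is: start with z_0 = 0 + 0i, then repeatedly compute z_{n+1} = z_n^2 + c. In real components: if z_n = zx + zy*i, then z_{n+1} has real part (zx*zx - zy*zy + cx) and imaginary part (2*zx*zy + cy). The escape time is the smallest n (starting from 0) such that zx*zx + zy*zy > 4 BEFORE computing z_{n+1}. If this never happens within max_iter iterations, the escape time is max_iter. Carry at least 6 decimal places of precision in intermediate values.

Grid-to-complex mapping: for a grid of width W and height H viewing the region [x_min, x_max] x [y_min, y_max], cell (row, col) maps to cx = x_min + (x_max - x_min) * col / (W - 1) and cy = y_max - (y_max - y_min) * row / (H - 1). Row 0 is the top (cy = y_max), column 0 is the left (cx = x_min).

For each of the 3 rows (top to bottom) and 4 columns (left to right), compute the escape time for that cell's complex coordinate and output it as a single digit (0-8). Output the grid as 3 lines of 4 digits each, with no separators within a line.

Answer: 2222
3584
8887

Derivation:
(row=0, col=0): c = -1.0800 + 1.5000i → escape time 2
(row=0, col=1): c = -0.5900 + 1.5000i → escape time 2
(row=0, col=2): c = -0.1000 + 1.5000i → escape time 2
(row=0, col=3): c = 0.3900 + 1.5000i → escape time 2
(row=1, col=0): c = -1.0800 + 0.7750i → escape time 3
(row=1, col=1): c = -0.5900 + 0.7750i → escape time 5
(row=1, col=2): c = -0.1000 + 0.7750i → escape time 8
(row=1, col=3): c = 0.3900 + 0.7750i → escape time 4
(row=2, col=0): c = -1.0800 + 0.0500i → escape time 8
(row=2, col=1): c = -0.5900 + 0.0500i → escape time 8
(row=2, col=2): c = -0.1000 + 0.0500i → escape time 8
(row=2, col=3): c = 0.3900 + 0.0500i → escape time 7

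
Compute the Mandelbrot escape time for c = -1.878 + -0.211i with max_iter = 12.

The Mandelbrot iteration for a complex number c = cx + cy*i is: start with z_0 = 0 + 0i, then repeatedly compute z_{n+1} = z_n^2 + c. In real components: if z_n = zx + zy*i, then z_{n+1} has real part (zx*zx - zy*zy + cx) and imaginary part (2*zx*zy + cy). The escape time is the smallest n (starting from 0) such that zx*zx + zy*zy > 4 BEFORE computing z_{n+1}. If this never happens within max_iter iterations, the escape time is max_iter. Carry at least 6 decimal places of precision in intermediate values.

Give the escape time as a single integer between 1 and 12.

Answer: 4

Derivation:
z_0 = 0 + 0i, c = -1.8780 + -0.2110i
Iter 1: z = -1.8780 + -0.2110i, |z|^2 = 3.5714
Iter 2: z = 1.6044 + 0.5815i, |z|^2 = 2.9121
Iter 3: z = 0.3578 + 1.6549i, |z|^2 = 2.8668
Iter 4: z = -4.4887 + 0.9733i, |z|^2 = 21.0962
Escaped at iteration 4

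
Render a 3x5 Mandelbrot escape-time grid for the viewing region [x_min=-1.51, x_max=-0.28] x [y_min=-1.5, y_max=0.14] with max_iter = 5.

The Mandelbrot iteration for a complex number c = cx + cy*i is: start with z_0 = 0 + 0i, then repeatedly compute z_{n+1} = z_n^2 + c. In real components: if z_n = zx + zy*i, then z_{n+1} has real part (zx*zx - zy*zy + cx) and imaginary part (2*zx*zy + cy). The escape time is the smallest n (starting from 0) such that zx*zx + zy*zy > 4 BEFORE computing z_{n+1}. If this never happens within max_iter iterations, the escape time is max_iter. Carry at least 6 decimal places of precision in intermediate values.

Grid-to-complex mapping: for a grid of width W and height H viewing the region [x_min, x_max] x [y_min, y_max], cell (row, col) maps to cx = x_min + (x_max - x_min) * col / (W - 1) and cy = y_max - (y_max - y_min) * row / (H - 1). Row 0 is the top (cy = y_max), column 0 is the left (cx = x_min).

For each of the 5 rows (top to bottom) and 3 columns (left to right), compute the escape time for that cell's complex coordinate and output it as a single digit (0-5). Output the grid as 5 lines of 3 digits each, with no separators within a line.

(row=0, col=0): c = -1.5100 + 0.1400i → escape time 5
(row=0, col=1): c = -0.8950 + 0.1400i → escape time 5
(row=0, col=2): c = -0.2800 + 0.1400i → escape time 5
(row=1, col=0): c = -1.5100 + -0.2700i → escape time 5
(row=1, col=1): c = -0.8950 + -0.2700i → escape time 5
(row=1, col=2): c = -0.2800 + -0.2700i → escape time 5
(row=2, col=0): c = -1.5100 + -0.6800i → escape time 3
(row=2, col=1): c = -0.8950 + -0.6800i → escape time 4
(row=2, col=2): c = -0.2800 + -0.6800i → escape time 5
(row=3, col=0): c = -1.5100 + -1.0900i → escape time 2
(row=3, col=1): c = -0.8950 + -1.0900i → escape time 3
(row=3, col=2): c = -0.2800 + -1.0900i → escape time 5
(row=4, col=0): c = -1.5100 + -1.5000i → escape time 1
(row=4, col=1): c = -0.8950 + -1.5000i → escape time 2
(row=4, col=2): c = -0.2800 + -1.5000i → escape time 2

Answer: 555
555
345
235
122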